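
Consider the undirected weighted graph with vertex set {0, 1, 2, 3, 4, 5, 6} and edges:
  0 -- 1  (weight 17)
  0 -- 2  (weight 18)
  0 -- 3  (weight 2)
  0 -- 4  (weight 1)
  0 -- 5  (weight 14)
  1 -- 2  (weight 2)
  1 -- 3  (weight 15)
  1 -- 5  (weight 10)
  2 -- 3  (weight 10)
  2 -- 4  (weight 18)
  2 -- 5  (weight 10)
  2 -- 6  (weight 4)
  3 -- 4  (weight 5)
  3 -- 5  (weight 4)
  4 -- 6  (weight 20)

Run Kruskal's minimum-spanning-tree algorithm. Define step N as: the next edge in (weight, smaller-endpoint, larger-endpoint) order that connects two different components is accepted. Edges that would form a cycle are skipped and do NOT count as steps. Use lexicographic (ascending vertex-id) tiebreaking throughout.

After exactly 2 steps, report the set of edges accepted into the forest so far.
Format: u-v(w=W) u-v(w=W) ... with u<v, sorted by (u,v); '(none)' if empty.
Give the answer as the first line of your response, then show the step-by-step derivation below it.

0-3(w=2) 0-4(w=1)

step 1: add edge 0-4 (w=1); MST = {0-4(w=1)}
step 2: add edge 0-3 (w=2); MST = {0-3(w=2) 0-4(w=1)}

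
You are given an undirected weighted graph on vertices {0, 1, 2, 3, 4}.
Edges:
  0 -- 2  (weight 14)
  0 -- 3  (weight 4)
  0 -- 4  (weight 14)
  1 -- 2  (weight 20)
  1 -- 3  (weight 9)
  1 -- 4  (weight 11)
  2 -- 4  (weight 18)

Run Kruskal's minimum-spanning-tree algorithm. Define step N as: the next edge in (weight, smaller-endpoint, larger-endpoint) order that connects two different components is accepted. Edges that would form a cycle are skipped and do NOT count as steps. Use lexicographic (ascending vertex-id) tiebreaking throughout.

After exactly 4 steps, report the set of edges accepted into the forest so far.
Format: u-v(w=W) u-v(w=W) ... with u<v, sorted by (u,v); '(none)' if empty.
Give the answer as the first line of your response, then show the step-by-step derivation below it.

0-2(w=14) 0-3(w=4) 1-3(w=9) 1-4(w=11)

step 1: add edge 0-3 (w=4); MST = {0-3(w=4)}
step 2: add edge 1-3 (w=9); MST = {0-3(w=4) 1-3(w=9)}
step 3: add edge 1-4 (w=11); MST = {0-3(w=4) 1-3(w=9) 1-4(w=11)}
step 4: add edge 0-2 (w=14); MST = {0-2(w=14) 0-3(w=4) 1-3(w=9) 1-4(w=11)}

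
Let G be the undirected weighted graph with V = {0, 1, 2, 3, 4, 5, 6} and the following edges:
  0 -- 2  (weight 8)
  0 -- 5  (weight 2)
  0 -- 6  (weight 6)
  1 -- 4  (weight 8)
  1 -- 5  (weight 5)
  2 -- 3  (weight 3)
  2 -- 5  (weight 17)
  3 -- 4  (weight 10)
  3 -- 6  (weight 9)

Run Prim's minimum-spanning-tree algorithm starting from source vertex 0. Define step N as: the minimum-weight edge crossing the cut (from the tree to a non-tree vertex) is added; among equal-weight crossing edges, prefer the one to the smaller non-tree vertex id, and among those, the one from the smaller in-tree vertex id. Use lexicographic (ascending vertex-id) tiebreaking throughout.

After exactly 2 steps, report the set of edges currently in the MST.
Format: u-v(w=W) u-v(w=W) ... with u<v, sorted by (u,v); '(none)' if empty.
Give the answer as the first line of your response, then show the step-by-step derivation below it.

0-5(w=2) 1-5(w=5)

step 1: add edge 0-5 (w=2); MST = {0-5(w=2)}
step 2: add edge 1-5 (w=5); MST = {0-5(w=2) 1-5(w=5)}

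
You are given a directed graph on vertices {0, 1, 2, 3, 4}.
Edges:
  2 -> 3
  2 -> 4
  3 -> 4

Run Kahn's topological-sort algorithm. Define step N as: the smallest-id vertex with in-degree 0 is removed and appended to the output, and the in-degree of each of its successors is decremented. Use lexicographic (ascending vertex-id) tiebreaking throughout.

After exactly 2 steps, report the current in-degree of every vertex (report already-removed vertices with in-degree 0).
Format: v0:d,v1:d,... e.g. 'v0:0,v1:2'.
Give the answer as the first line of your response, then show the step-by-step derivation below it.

v0:0,v1:0,v2:0,v3:1,v4:2

step 1: output 0; order=[0]; indeg=(0,0,0,1,2)
step 2: output 1; order=[0,1]; indeg=(0,0,0,1,2)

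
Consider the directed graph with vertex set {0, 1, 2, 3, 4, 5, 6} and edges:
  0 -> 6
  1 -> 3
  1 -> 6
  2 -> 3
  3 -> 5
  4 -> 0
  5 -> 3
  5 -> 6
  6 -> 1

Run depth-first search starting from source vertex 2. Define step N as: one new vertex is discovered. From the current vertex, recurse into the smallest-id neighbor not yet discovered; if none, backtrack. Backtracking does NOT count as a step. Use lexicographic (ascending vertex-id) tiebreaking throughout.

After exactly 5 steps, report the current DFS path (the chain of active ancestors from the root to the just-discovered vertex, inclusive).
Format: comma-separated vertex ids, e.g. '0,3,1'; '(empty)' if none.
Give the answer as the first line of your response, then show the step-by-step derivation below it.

2,3,5,6,1

step 1: discover 2; path=2; order=2
step 2: discover 3; path=2>3; order=2,3
step 3: discover 5; path=2>3>5; order=2,3,5
step 4: discover 6; path=2>3>5>6; order=2,3,5,6
step 5: discover 1; path=2>3>5>6>1; order=2,3,5,6,1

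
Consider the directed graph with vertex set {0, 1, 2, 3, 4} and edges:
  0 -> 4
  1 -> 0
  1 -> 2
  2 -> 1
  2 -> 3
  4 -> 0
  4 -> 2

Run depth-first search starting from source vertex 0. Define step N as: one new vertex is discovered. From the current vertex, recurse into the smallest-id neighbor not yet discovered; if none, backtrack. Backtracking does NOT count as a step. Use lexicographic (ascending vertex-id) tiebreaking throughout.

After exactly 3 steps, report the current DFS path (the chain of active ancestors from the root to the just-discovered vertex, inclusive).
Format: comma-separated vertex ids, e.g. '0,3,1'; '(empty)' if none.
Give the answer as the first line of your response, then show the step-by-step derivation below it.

0,4,2

step 1: discover 0; path=0; order=0
step 2: discover 4; path=0>4; order=0,4
step 3: discover 2; path=0>4>2; order=0,4,2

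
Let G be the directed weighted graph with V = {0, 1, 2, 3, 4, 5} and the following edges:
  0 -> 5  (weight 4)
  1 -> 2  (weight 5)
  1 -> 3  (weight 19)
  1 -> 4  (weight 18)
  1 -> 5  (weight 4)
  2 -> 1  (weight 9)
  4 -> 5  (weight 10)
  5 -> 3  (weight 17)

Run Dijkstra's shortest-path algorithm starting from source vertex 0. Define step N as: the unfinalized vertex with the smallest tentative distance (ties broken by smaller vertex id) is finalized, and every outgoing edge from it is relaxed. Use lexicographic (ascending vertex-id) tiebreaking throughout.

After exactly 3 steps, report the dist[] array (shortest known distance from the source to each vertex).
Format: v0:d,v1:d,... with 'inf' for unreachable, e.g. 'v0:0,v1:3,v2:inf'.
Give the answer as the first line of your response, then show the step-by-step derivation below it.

v0:0,v1:inf,v2:inf,v3:21,v4:inf,v5:4

step 1: dist = v0:0,v1:inf,v2:inf,v3:inf,v4:inf,v5:4
step 2: dist = v0:0,v1:inf,v2:inf,v3:21,v4:inf,v5:4
step 3: dist = v0:0,v1:inf,v2:inf,v3:21,v4:inf,v5:4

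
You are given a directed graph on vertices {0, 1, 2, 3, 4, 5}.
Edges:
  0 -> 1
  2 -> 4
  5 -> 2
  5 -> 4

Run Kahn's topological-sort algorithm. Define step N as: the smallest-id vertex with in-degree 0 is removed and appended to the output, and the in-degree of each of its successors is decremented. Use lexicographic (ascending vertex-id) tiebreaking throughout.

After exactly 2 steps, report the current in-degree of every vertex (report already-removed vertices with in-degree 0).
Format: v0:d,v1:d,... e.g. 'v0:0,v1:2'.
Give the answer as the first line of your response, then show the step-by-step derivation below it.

v0:0,v1:0,v2:1,v3:0,v4:2,v5:0

step 1: output 0; order=[0]; indeg=(0,0,1,0,2,0)
step 2: output 1; order=[0,1]; indeg=(0,0,1,0,2,0)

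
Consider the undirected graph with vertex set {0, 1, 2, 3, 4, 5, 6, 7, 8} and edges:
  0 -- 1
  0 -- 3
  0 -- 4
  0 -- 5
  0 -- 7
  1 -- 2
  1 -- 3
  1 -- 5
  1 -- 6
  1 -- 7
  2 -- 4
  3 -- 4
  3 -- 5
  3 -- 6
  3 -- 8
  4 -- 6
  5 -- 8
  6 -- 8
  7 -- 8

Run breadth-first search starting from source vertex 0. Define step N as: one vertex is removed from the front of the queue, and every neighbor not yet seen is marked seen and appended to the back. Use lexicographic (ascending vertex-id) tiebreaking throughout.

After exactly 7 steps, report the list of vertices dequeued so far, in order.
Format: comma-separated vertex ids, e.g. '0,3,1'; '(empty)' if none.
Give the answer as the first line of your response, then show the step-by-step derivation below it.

0,1,3,4,5,7,2

step 1: dequeue 0; queue=[1,3,4,5,7]; order=0
step 2: dequeue 1; queue=[3,4,5,7,2,6]; order=0,1
step 3: dequeue 3; queue=[4,5,7,2,6,8]; order=0,1,3
step 4: dequeue 4; queue=[5,7,2,6,8]; order=0,1,3,4
step 5: dequeue 5; queue=[7,2,6,8]; order=0,1,3,4,5
step 6: dequeue 7; queue=[2,6,8]; order=0,1,3,4,5,7
step 7: dequeue 2; queue=[6,8]; order=0,1,3,4,5,7,2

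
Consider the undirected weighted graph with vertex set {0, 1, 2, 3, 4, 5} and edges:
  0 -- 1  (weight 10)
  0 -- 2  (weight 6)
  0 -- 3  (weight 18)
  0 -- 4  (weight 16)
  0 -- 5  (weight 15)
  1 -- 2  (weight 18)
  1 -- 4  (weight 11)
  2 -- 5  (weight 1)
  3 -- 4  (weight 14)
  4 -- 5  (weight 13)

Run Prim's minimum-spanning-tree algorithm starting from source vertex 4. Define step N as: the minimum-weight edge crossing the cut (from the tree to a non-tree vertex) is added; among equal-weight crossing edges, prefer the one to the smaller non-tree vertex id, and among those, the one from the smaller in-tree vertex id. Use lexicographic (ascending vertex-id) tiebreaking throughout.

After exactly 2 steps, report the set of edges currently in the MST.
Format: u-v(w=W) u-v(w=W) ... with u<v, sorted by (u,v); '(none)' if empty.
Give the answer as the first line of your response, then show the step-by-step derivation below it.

0-1(w=10) 1-4(w=11)

step 1: add edge 1-4 (w=11); MST = {1-4(w=11)}
step 2: add edge 0-1 (w=10); MST = {0-1(w=10) 1-4(w=11)}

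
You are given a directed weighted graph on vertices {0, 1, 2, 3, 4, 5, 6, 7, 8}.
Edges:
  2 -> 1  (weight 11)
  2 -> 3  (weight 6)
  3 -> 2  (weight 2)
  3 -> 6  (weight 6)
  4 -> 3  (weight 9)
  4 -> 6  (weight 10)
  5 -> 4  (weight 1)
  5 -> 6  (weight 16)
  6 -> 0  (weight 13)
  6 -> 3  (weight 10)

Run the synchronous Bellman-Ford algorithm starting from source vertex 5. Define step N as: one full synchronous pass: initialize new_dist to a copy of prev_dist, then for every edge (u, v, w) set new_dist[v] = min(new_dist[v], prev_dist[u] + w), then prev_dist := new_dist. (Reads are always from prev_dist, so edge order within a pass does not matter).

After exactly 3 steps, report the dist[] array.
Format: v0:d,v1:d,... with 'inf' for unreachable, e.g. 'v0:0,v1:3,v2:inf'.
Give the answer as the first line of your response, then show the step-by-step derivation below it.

v0:24,v1:inf,v2:12,v3:10,v4:1,v5:0,v6:11,v7:inf,v8:inf

step 1: dist = v0:inf,v1:inf,v2:inf,v3:inf,v4:1,v5:0,v6:16,v7:inf,v8:inf
step 2: dist = v0:29,v1:inf,v2:inf,v3:10,v4:1,v5:0,v6:11,v7:inf,v8:inf
step 3: dist = v0:24,v1:inf,v2:12,v3:10,v4:1,v5:0,v6:11,v7:inf,v8:inf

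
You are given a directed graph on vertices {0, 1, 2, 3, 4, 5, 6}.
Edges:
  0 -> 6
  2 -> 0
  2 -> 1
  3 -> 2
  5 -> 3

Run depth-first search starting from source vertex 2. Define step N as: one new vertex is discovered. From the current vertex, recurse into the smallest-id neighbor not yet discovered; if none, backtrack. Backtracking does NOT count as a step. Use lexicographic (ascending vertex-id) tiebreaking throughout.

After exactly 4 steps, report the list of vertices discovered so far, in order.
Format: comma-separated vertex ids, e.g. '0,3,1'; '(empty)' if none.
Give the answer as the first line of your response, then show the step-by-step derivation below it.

2,0,6,1

step 1: discover 2; path=2; order=2
step 2: discover 0; path=2>0; order=2,0
step 3: discover 6; path=2>0>6; order=2,0,6
step 4: discover 1; path=2>1; order=2,0,6,1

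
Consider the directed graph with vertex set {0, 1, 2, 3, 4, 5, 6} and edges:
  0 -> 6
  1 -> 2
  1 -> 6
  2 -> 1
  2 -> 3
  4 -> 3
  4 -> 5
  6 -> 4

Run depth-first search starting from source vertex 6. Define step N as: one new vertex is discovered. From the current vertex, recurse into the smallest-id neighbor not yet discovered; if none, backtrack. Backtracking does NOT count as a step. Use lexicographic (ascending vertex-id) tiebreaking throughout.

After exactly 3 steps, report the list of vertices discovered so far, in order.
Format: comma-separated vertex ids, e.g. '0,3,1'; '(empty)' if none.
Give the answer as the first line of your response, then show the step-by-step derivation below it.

6,4,3

step 1: discover 6; path=6; order=6
step 2: discover 4; path=6>4; order=6,4
step 3: discover 3; path=6>4>3; order=6,4,3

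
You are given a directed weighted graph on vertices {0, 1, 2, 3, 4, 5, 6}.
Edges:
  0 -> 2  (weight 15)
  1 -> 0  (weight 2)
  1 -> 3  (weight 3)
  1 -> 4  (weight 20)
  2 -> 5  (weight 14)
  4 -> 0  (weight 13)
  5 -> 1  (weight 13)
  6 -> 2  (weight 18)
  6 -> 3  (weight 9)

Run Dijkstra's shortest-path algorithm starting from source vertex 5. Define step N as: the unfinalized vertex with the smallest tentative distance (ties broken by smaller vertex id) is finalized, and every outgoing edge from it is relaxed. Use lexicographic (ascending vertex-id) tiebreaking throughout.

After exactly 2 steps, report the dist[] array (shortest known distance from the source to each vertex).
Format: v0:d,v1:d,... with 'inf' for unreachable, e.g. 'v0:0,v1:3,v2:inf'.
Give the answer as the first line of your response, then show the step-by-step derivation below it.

v0:15,v1:13,v2:inf,v3:16,v4:33,v5:0,v6:inf

step 1: dist = v0:inf,v1:13,v2:inf,v3:inf,v4:inf,v5:0,v6:inf
step 2: dist = v0:15,v1:13,v2:inf,v3:16,v4:33,v5:0,v6:inf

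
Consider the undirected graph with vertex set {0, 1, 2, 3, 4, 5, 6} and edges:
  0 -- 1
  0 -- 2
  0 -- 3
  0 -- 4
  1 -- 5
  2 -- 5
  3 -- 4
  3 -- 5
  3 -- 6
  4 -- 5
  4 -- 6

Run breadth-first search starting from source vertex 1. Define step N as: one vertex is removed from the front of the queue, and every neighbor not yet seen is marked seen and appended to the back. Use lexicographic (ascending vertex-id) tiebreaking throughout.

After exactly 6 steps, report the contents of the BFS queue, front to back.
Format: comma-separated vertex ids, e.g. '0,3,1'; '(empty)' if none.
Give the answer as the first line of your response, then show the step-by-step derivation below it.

6

step 1: dequeue 1; queue=[0,5]; order=1
step 2: dequeue 0; queue=[5,2,3,4]; order=1,0
step 3: dequeue 5; queue=[2,3,4]; order=1,0,5
step 4: dequeue 2; queue=[3,4]; order=1,0,5,2
step 5: dequeue 3; queue=[4,6]; order=1,0,5,2,3
step 6: dequeue 4; queue=[6]; order=1,0,5,2,3,4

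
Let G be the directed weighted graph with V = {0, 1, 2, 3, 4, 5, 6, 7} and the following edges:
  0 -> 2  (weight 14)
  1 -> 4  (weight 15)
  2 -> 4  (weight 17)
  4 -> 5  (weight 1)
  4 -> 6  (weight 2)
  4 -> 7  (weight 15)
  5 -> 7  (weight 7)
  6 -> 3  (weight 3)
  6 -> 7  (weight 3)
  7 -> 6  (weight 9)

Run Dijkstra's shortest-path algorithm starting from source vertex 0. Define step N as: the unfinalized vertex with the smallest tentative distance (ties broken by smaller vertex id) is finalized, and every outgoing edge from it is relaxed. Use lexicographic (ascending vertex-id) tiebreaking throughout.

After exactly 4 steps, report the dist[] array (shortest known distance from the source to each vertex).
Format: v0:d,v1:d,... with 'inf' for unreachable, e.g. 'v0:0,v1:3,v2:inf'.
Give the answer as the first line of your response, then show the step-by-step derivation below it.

v0:0,v1:inf,v2:14,v3:inf,v4:31,v5:32,v6:33,v7:39

step 1: dist = v0:0,v1:inf,v2:14,v3:inf,v4:inf,v5:inf,v6:inf,v7:inf
step 2: dist = v0:0,v1:inf,v2:14,v3:inf,v4:31,v5:inf,v6:inf,v7:inf
step 3: dist = v0:0,v1:inf,v2:14,v3:inf,v4:31,v5:32,v6:33,v7:46
step 4: dist = v0:0,v1:inf,v2:14,v3:inf,v4:31,v5:32,v6:33,v7:39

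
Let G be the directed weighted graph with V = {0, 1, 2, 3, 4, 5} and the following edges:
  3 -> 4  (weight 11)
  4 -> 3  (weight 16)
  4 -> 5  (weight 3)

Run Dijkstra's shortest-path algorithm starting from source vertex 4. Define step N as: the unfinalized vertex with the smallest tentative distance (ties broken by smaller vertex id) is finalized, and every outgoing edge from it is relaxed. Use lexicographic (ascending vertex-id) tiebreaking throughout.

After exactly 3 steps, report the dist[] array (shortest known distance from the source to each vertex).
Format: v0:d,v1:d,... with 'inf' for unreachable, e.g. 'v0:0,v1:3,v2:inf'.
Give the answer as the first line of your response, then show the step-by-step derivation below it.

v0:inf,v1:inf,v2:inf,v3:16,v4:0,v5:3

step 1: dist = v0:inf,v1:inf,v2:inf,v3:16,v4:0,v5:3
step 2: dist = v0:inf,v1:inf,v2:inf,v3:16,v4:0,v5:3
step 3: dist = v0:inf,v1:inf,v2:inf,v3:16,v4:0,v5:3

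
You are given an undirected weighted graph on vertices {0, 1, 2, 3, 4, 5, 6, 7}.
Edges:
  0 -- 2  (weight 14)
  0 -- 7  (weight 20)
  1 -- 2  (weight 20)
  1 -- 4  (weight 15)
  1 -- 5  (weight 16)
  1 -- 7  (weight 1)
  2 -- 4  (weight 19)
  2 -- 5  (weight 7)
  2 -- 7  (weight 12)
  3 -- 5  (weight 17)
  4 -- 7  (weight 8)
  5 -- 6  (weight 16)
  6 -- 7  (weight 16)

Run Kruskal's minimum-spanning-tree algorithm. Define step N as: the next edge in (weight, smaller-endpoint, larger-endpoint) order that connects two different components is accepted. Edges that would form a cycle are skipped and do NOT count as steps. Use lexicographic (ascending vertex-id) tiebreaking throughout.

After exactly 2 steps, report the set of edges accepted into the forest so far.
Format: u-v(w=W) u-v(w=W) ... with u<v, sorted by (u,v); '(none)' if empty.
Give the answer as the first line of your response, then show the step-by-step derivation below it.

1-7(w=1) 2-5(w=7)

step 1: add edge 1-7 (w=1); MST = {1-7(w=1)}
step 2: add edge 2-5 (w=7); MST = {1-7(w=1) 2-5(w=7)}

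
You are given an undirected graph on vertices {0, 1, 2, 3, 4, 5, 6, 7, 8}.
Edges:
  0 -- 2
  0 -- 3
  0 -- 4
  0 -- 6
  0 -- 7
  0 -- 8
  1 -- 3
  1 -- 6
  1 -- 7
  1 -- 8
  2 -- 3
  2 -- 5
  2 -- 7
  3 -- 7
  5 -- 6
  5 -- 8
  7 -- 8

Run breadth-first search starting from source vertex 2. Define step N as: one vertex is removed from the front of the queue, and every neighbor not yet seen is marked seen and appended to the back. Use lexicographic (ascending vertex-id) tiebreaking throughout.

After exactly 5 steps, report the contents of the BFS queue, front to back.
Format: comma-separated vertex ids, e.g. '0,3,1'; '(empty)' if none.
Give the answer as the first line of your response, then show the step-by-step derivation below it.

4,6,8,1

step 1: dequeue 2; queue=[0,3,5,7]; order=2
step 2: dequeue 0; queue=[3,5,7,4,6,8]; order=2,0
step 3: dequeue 3; queue=[5,7,4,6,8,1]; order=2,0,3
step 4: dequeue 5; queue=[7,4,6,8,1]; order=2,0,3,5
step 5: dequeue 7; queue=[4,6,8,1]; order=2,0,3,5,7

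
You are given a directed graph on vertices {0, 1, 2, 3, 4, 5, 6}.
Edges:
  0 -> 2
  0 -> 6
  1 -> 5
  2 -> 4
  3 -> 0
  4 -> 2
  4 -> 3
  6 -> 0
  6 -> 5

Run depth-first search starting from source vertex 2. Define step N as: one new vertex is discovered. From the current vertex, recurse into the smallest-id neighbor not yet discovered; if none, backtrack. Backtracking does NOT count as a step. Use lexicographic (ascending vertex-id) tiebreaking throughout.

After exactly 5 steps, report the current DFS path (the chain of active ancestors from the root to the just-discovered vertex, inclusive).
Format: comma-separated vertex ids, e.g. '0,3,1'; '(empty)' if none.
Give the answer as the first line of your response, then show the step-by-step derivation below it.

2,4,3,0,6

step 1: discover 2; path=2; order=2
step 2: discover 4; path=2>4; order=2,4
step 3: discover 3; path=2>4>3; order=2,4,3
step 4: discover 0; path=2>4>3>0; order=2,4,3,0
step 5: discover 6; path=2>4>3>0>6; order=2,4,3,0,6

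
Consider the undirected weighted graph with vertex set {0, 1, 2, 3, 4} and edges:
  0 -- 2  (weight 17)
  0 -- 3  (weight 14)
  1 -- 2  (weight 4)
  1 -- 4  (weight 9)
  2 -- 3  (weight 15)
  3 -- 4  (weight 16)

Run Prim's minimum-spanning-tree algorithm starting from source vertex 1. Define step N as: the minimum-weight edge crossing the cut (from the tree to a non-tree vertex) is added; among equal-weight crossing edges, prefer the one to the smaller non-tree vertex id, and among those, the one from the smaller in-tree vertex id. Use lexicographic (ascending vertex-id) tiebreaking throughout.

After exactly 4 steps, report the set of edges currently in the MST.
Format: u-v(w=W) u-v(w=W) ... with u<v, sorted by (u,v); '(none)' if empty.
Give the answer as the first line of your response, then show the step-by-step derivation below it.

0-3(w=14) 1-2(w=4) 1-4(w=9) 2-3(w=15)

step 1: add edge 1-2 (w=4); MST = {1-2(w=4)}
step 2: add edge 1-4 (w=9); MST = {1-2(w=4) 1-4(w=9)}
step 3: add edge 2-3 (w=15); MST = {1-2(w=4) 1-4(w=9) 2-3(w=15)}
step 4: add edge 0-3 (w=14); MST = {0-3(w=14) 1-2(w=4) 1-4(w=9) 2-3(w=15)}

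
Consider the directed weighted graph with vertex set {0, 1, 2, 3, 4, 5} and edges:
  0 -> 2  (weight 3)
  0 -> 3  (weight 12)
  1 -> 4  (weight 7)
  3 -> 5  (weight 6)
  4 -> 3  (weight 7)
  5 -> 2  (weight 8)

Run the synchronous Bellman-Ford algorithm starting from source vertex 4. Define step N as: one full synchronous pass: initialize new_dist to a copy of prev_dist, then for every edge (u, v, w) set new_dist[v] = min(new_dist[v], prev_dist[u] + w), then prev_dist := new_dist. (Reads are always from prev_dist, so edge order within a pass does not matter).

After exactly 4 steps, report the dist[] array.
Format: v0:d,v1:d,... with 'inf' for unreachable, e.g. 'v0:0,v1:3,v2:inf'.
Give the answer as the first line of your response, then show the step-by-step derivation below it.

v0:inf,v1:inf,v2:21,v3:7,v4:0,v5:13

step 1: dist = v0:inf,v1:inf,v2:inf,v3:7,v4:0,v5:inf
step 2: dist = v0:inf,v1:inf,v2:inf,v3:7,v4:0,v5:13
step 3: dist = v0:inf,v1:inf,v2:21,v3:7,v4:0,v5:13
step 4: dist = v0:inf,v1:inf,v2:21,v3:7,v4:0,v5:13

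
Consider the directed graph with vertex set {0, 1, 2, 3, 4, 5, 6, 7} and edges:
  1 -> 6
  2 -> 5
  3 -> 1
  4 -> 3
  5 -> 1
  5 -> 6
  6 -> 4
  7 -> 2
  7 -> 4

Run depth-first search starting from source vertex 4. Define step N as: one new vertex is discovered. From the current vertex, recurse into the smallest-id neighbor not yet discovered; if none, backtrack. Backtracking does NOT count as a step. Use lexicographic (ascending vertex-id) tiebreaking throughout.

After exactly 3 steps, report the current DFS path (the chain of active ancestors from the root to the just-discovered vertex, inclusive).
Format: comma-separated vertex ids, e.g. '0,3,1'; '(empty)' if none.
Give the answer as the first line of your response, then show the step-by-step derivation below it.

4,3,1

step 1: discover 4; path=4; order=4
step 2: discover 3; path=4>3; order=4,3
step 3: discover 1; path=4>3>1; order=4,3,1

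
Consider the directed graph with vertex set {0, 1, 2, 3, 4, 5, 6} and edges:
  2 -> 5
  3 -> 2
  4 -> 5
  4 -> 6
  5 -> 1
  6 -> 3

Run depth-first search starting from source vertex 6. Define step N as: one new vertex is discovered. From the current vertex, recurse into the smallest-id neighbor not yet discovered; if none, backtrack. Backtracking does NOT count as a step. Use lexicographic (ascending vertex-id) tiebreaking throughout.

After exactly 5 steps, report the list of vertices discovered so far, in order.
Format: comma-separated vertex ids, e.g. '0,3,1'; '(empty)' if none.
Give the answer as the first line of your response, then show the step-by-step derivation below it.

6,3,2,5,1

step 1: discover 6; path=6; order=6
step 2: discover 3; path=6>3; order=6,3
step 3: discover 2; path=6>3>2; order=6,3,2
step 4: discover 5; path=6>3>2>5; order=6,3,2,5
step 5: discover 1; path=6>3>2>5>1; order=6,3,2,5,1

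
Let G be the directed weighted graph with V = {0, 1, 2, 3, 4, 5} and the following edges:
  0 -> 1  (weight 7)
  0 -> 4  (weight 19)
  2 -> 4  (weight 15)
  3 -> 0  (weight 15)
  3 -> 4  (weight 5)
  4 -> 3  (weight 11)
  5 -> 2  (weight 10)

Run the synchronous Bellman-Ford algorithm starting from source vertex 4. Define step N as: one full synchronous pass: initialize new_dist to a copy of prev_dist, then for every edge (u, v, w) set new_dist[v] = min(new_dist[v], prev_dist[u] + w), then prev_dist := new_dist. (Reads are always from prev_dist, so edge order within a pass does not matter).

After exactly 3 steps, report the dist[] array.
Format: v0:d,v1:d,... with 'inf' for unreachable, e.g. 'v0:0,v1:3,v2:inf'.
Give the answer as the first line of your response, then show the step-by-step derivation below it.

v0:26,v1:33,v2:inf,v3:11,v4:0,v5:inf

step 1: dist = v0:inf,v1:inf,v2:inf,v3:11,v4:0,v5:inf
step 2: dist = v0:26,v1:inf,v2:inf,v3:11,v4:0,v5:inf
step 3: dist = v0:26,v1:33,v2:inf,v3:11,v4:0,v5:inf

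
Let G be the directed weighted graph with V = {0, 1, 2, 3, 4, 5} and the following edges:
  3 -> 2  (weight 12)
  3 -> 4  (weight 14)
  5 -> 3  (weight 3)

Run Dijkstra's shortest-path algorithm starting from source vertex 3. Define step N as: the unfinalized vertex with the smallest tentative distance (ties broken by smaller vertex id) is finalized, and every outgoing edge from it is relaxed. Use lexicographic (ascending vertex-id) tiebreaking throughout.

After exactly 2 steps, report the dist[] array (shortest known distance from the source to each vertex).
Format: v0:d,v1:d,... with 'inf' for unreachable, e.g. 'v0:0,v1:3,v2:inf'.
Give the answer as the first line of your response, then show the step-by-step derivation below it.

v0:inf,v1:inf,v2:12,v3:0,v4:14,v5:inf

step 1: dist = v0:inf,v1:inf,v2:12,v3:0,v4:14,v5:inf
step 2: dist = v0:inf,v1:inf,v2:12,v3:0,v4:14,v5:inf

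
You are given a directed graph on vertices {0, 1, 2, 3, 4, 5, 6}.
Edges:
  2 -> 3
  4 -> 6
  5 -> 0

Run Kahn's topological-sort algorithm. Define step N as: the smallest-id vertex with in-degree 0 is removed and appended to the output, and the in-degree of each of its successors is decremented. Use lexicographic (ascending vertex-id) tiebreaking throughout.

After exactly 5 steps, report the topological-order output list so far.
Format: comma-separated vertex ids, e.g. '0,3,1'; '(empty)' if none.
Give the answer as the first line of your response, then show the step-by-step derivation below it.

1,2,3,4,5

step 1: output 1; order=[1]; indeg=(1,0,0,1,0,0,1)
step 2: output 2; order=[1,2]; indeg=(1,0,0,0,0,0,1)
step 3: output 3; order=[1,2,3]; indeg=(1,0,0,0,0,0,1)
step 4: output 4; order=[1,2,3,4]; indeg=(1,0,0,0,0,0,0)
step 5: output 5; order=[1,2,3,4,5]; indeg=(0,0,0,0,0,0,0)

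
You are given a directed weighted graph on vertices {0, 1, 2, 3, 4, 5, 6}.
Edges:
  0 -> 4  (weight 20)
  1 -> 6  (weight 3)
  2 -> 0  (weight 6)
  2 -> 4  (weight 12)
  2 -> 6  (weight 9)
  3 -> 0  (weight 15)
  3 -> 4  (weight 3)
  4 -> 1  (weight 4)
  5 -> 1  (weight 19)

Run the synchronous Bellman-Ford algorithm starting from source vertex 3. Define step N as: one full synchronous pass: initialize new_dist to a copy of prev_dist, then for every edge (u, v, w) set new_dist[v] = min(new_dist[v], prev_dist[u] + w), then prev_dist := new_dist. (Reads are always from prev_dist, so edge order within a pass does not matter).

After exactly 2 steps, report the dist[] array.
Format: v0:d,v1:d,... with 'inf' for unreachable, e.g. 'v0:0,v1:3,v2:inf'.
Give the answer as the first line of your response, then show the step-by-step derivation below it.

v0:15,v1:7,v2:inf,v3:0,v4:3,v5:inf,v6:inf

step 1: dist = v0:15,v1:inf,v2:inf,v3:0,v4:3,v5:inf,v6:inf
step 2: dist = v0:15,v1:7,v2:inf,v3:0,v4:3,v5:inf,v6:inf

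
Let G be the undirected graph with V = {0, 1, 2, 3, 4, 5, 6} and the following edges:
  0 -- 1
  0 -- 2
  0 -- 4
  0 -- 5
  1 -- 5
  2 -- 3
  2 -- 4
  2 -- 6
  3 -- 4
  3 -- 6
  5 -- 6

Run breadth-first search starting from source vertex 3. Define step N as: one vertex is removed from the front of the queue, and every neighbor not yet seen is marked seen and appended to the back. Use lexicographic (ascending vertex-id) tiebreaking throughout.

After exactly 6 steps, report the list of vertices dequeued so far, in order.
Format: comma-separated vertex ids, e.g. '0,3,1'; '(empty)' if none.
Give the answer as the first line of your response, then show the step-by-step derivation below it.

3,2,4,6,0,5

step 1: dequeue 3; queue=[2,4,6]; order=3
step 2: dequeue 2; queue=[4,6,0]; order=3,2
step 3: dequeue 4; queue=[6,0]; order=3,2,4
step 4: dequeue 6; queue=[0,5]; order=3,2,4,6
step 5: dequeue 0; queue=[5,1]; order=3,2,4,6,0
step 6: dequeue 5; queue=[1]; order=3,2,4,6,0,5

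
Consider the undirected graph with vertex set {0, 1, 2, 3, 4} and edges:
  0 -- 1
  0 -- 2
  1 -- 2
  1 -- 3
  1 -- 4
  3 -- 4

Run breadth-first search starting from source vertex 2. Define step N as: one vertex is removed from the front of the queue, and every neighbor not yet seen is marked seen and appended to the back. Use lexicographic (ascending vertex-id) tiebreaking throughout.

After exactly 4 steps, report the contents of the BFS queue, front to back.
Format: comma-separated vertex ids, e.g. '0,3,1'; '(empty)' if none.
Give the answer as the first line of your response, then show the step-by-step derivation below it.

4

step 1: dequeue 2; queue=[0,1]; order=2
step 2: dequeue 0; queue=[1]; order=2,0
step 3: dequeue 1; queue=[3,4]; order=2,0,1
step 4: dequeue 3; queue=[4]; order=2,0,1,3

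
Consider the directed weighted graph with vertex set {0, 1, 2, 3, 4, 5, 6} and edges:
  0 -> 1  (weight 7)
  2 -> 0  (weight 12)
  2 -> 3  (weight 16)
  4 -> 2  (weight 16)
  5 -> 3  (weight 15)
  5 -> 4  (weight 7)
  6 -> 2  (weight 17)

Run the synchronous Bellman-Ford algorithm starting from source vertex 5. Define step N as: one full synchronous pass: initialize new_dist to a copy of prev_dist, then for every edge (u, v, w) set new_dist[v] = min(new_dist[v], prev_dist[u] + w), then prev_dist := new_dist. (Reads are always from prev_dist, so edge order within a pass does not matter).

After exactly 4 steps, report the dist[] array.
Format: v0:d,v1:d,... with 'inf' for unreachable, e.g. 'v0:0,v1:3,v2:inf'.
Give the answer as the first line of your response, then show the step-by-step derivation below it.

v0:35,v1:42,v2:23,v3:15,v4:7,v5:0,v6:inf

step 1: dist = v0:inf,v1:inf,v2:inf,v3:15,v4:7,v5:0,v6:inf
step 2: dist = v0:inf,v1:inf,v2:23,v3:15,v4:7,v5:0,v6:inf
step 3: dist = v0:35,v1:inf,v2:23,v3:15,v4:7,v5:0,v6:inf
step 4: dist = v0:35,v1:42,v2:23,v3:15,v4:7,v5:0,v6:inf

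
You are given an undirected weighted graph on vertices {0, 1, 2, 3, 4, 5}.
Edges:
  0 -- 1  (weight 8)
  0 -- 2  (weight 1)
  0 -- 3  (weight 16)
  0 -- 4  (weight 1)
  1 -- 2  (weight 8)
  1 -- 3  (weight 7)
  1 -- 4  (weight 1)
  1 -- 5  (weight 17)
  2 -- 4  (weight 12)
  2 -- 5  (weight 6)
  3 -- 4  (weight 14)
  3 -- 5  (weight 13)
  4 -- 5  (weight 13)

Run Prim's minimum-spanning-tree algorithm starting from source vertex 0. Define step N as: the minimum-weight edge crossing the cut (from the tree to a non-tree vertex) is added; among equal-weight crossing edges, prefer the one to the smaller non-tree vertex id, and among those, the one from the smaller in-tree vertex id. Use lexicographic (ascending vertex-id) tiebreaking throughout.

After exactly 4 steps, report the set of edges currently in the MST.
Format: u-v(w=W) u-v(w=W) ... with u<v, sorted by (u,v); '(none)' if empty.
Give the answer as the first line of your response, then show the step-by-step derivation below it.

0-2(w=1) 0-4(w=1) 1-4(w=1) 2-5(w=6)

step 1: add edge 0-2 (w=1); MST = {0-2(w=1)}
step 2: add edge 0-4 (w=1); MST = {0-2(w=1) 0-4(w=1)}
step 3: add edge 1-4 (w=1); MST = {0-2(w=1) 0-4(w=1) 1-4(w=1)}
step 4: add edge 2-5 (w=6); MST = {0-2(w=1) 0-4(w=1) 1-4(w=1) 2-5(w=6)}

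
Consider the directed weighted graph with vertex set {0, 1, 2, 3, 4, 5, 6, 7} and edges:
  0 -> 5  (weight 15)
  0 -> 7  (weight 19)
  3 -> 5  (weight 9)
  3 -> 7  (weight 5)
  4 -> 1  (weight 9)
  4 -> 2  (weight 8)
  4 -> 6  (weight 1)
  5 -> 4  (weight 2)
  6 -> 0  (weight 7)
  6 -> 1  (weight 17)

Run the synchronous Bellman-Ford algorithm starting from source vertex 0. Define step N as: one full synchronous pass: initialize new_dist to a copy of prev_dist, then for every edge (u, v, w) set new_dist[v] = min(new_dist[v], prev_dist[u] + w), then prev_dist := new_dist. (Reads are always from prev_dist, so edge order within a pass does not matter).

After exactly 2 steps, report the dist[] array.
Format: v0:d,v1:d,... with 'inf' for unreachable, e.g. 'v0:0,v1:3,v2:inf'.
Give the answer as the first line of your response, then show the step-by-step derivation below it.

v0:0,v1:inf,v2:inf,v3:inf,v4:17,v5:15,v6:inf,v7:19

step 1: dist = v0:0,v1:inf,v2:inf,v3:inf,v4:inf,v5:15,v6:inf,v7:19
step 2: dist = v0:0,v1:inf,v2:inf,v3:inf,v4:17,v5:15,v6:inf,v7:19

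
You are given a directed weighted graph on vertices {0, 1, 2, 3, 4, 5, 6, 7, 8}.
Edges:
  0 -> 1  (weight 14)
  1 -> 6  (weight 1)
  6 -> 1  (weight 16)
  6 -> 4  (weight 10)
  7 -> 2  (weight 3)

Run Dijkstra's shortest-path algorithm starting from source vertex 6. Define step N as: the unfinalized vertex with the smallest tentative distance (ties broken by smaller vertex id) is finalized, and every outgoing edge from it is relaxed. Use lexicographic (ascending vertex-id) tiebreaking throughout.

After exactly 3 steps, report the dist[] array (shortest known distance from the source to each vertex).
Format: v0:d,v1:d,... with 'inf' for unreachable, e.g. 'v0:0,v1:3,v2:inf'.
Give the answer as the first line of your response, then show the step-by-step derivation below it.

v0:inf,v1:16,v2:inf,v3:inf,v4:10,v5:inf,v6:0,v7:inf,v8:inf

step 1: dist = v0:inf,v1:16,v2:inf,v3:inf,v4:10,v5:inf,v6:0,v7:inf,v8:inf
step 2: dist = v0:inf,v1:16,v2:inf,v3:inf,v4:10,v5:inf,v6:0,v7:inf,v8:inf
step 3: dist = v0:inf,v1:16,v2:inf,v3:inf,v4:10,v5:inf,v6:0,v7:inf,v8:inf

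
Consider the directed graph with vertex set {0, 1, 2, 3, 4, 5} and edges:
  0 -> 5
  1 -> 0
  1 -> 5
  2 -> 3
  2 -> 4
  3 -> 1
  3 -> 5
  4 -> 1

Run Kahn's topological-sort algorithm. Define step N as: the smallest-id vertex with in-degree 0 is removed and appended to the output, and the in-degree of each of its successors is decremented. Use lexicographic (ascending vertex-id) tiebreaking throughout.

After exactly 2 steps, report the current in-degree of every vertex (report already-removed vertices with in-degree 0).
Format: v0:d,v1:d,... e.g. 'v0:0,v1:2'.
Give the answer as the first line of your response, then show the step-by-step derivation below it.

v0:1,v1:1,v2:0,v3:0,v4:0,v5:2

step 1: output 2; order=[2]; indeg=(1,2,0,0,0,3)
step 2: output 3; order=[2,3]; indeg=(1,1,0,0,0,2)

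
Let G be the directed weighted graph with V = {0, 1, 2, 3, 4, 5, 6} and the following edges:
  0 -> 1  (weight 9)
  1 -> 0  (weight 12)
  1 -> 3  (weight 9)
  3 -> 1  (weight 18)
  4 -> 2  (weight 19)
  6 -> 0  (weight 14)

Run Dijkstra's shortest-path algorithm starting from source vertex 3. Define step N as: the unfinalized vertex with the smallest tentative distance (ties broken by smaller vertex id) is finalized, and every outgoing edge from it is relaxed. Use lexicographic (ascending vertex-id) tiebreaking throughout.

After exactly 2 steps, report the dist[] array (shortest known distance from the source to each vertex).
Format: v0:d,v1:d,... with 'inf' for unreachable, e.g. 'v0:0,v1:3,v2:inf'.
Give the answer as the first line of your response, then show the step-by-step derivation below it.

v0:30,v1:18,v2:inf,v3:0,v4:inf,v5:inf,v6:inf

step 1: dist = v0:inf,v1:18,v2:inf,v3:0,v4:inf,v5:inf,v6:inf
step 2: dist = v0:30,v1:18,v2:inf,v3:0,v4:inf,v5:inf,v6:inf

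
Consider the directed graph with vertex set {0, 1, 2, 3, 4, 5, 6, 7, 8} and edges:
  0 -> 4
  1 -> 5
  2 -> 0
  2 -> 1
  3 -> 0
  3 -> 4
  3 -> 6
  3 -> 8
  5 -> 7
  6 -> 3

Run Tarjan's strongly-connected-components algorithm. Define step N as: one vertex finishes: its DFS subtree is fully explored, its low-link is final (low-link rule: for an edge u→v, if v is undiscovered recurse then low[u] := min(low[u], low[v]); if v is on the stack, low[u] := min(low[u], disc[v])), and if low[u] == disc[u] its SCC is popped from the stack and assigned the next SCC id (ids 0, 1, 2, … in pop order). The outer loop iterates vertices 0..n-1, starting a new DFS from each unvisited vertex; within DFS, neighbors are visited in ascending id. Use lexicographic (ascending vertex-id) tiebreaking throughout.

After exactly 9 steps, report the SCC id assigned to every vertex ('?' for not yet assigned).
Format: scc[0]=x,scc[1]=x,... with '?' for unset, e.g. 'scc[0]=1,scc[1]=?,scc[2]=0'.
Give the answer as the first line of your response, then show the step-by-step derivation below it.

scc[0]=1,scc[1]=4,scc[2]=5,scc[3]=7,scc[4]=0,scc[5]=3,scc[6]=7,scc[7]=2,scc[8]=6

step 1: low=(low[0]=0,low[1]=?,low[2]=?,low[3]=?,low[4]=1,low[5]=?,low[6]=?,low[7]=?,low[8]=?); scc=(scc[0]=?,scc[1]=?,scc[2]=?,scc[3]=?,scc[4]=0,scc[5]=?,scc[6]=?,scc[7]=?,scc[8]=?)
step 2: low=(low[0]=0,low[1]=?,low[2]=?,low[3]=?,low[4]=1,low[5]=?,low[6]=?,low[7]=?,low[8]=?); scc=(scc[0]=1,scc[1]=?,scc[2]=?,scc[3]=?,scc[4]=0,scc[5]=?,scc[6]=?,scc[7]=?,scc[8]=?)
step 3: low=(low[0]=0,low[1]=2,low[2]=?,low[3]=?,low[4]=1,low[5]=3,low[6]=?,low[7]=4,low[8]=?); scc=(scc[0]=1,scc[1]=?,scc[2]=?,scc[3]=?,scc[4]=0,scc[5]=?,scc[6]=?,scc[7]=2,scc[8]=?)
step 4: low=(low[0]=0,low[1]=2,low[2]=?,low[3]=?,low[4]=1,low[5]=3,low[6]=?,low[7]=4,low[8]=?); scc=(scc[0]=1,scc[1]=?,scc[2]=?,scc[3]=?,scc[4]=0,scc[5]=3,scc[6]=?,scc[7]=2,scc[8]=?)
step 5: low=(low[0]=0,low[1]=2,low[2]=?,low[3]=?,low[4]=1,low[5]=3,low[6]=?,low[7]=4,low[8]=?); scc=(scc[0]=1,scc[1]=4,scc[2]=?,scc[3]=?,scc[4]=0,scc[5]=3,scc[6]=?,scc[7]=2,scc[8]=?)
step 6: low=(low[0]=0,low[1]=2,low[2]=5,low[3]=?,low[4]=1,low[5]=3,low[6]=?,low[7]=4,low[8]=?); scc=(scc[0]=1,scc[1]=4,scc[2]=5,scc[3]=?,scc[4]=0,scc[5]=3,scc[6]=?,scc[7]=2,scc[8]=?)
step 7: low=(low[0]=0,low[1]=2,low[2]=5,low[3]=6,low[4]=1,low[5]=3,low[6]=6,low[7]=4,low[8]=?); scc=(scc[0]=1,scc[1]=4,scc[2]=5,scc[3]=?,scc[4]=0,scc[5]=3,scc[6]=?,scc[7]=2,scc[8]=?)
step 8: low=(low[0]=0,low[1]=2,low[2]=5,low[3]=6,low[4]=1,low[5]=3,low[6]=6,low[7]=4,low[8]=8); scc=(scc[0]=1,scc[1]=4,scc[2]=5,scc[3]=?,scc[4]=0,scc[5]=3,scc[6]=?,scc[7]=2,scc[8]=6)
step 9: low=(low[0]=0,low[1]=2,low[2]=5,low[3]=6,low[4]=1,low[5]=3,low[6]=6,low[7]=4,low[8]=8); scc=(scc[0]=1,scc[1]=4,scc[2]=5,scc[3]=7,scc[4]=0,scc[5]=3,scc[6]=7,scc[7]=2,scc[8]=6)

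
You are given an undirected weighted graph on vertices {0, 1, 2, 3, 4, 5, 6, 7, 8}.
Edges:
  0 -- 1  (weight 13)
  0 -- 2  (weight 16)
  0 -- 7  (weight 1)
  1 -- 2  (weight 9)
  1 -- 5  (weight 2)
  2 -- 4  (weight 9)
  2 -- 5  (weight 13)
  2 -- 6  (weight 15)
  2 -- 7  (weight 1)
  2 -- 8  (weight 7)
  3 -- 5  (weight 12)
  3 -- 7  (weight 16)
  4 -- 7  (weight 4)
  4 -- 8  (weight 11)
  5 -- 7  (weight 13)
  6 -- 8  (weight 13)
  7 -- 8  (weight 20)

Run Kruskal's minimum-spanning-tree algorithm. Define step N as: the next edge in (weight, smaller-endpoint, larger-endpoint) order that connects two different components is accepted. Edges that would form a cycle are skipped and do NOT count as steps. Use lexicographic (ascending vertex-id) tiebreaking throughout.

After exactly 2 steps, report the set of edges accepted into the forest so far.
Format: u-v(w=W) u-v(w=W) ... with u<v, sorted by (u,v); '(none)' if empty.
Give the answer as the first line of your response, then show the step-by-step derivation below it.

0-7(w=1) 2-7(w=1)

step 1: add edge 0-7 (w=1); MST = {0-7(w=1)}
step 2: add edge 2-7 (w=1); MST = {0-7(w=1) 2-7(w=1)}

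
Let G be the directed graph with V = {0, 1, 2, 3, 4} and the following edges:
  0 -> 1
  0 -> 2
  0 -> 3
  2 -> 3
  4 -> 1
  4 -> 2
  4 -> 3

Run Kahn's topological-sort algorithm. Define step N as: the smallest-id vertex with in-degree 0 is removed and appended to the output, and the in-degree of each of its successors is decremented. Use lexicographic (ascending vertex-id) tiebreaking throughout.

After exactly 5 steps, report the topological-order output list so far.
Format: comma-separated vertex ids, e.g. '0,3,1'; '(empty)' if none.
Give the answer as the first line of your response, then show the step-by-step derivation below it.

0,4,1,2,3

step 1: output 0; order=[0]; indeg=(0,1,1,2,0)
step 2: output 4; order=[0,4]; indeg=(0,0,0,1,0)
step 3: output 1; order=[0,4,1]; indeg=(0,0,0,1,0)
step 4: output 2; order=[0,4,1,2]; indeg=(0,0,0,0,0)
step 5: output 3; order=[0,4,1,2,3]; indeg=(0,0,0,0,0)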